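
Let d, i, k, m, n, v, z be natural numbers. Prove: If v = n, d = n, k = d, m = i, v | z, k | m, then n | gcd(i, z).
Because k = d and d = n, k = n. Since m = i and k | m, k | i. Because k = n, n | i. Since v = n and v | z, n | z. n | i, so n | gcd(i, z).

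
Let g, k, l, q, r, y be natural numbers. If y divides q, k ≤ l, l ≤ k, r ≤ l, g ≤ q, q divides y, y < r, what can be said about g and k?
g < k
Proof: Because q divides y and y divides q, q = y. Since g ≤ q, g ≤ y. From l ≤ k and k ≤ l, l = k. r ≤ l, so r ≤ k. Because y < r, y < k. g ≤ y, so g < k.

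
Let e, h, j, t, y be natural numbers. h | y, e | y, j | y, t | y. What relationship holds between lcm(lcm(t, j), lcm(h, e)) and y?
lcm(lcm(t, j), lcm(h, e)) | y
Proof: t | y and j | y, hence lcm(t, j) | y. Since h | y and e | y, lcm(h, e) | y. From lcm(t, j) | y, lcm(lcm(t, j), lcm(h, e)) | y.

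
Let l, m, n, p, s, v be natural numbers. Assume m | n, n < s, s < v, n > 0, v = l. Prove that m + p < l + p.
m | n and n > 0, thus m ≤ n. Since n < s and s < v, n < v. m ≤ n, so m < v. Since v = l, m < l. Then m + p < l + p.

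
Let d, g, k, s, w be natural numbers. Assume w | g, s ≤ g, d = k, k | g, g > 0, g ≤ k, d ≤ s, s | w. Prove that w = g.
Since k | g and g > 0, k ≤ g. g ≤ k, so k = g. Since d = k, d = g. d ≤ s, so g ≤ s. Because s ≤ g, s = g. Since s | w, g | w. w | g, so w = g.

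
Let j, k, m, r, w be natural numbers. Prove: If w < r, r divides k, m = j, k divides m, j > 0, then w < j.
m = j and k divides m, hence k divides j. r divides k, so r divides j. j > 0, so r ≤ j. w < r, so w < j.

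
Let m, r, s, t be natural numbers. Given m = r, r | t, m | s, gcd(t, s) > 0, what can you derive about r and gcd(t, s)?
r ≤ gcd(t, s)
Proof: m = r and m | s, hence r | s. r | t, so r | gcd(t, s). gcd(t, s) > 0, so r ≤ gcd(t, s).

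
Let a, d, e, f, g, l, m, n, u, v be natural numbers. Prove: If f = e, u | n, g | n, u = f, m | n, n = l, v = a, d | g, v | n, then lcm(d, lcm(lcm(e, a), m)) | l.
d | g and g | n, thus d | n. u = f and u | n, therefore f | n. f = e, so e | n. Because v = a and v | n, a | n. Since e | n, lcm(e, a) | n. Since m | n, lcm(lcm(e, a), m) | n. Since d | n, lcm(d, lcm(lcm(e, a), m)) | n. Since n = l, lcm(d, lcm(lcm(e, a), m)) | l.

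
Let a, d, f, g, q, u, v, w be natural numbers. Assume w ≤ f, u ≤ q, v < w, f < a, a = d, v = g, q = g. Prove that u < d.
q = g and u ≤ q, thus u ≤ g. v < w and w ≤ f, hence v < f. f < a, so v < a. Since a = d, v < d. v = g, so g < d. Since u ≤ g, u < d.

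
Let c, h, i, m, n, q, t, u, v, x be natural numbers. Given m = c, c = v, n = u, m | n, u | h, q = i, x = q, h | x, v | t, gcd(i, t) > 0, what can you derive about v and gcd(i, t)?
v ≤ gcd(i, t)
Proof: From m = c and c = v, m = v. n = u and m | n, thus m | u. u | h, so m | h. Since m = v, v | h. x = q and h | x, so h | q. Since q = i, h | i. v | h, so v | i. Since v | t, v | gcd(i, t). Since gcd(i, t) > 0, v ≤ gcd(i, t).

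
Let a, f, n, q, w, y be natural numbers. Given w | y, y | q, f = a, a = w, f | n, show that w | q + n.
Because w | y and y | q, w | q. f = a and a = w, hence f = w. From f | n, w | n. Since w | q, w | q + n.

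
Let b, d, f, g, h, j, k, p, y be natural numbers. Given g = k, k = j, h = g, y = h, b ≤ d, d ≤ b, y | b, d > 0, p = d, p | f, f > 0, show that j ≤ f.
g = k and k = j, hence g = j. Because b ≤ d and d ≤ b, b = d. y | b, so y | d. Since y = h, h | d. Since h = g, g | d. d > 0, so g ≤ d. From p = d and p | f, d | f. Since f > 0, d ≤ f. Since g ≤ d, g ≤ f. Because g = j, j ≤ f.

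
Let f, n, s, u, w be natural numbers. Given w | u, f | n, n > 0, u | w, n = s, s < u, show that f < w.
Because f | n and n > 0, f ≤ n. Since n = s, f ≤ s. Since u | w and w | u, u = w. Since s < u, s < w. Since f ≤ s, f < w.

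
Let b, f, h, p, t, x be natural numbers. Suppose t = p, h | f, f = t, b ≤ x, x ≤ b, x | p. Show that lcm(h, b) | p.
f = t and h | f, so h | t. From t = p, h | p. From x ≤ b and b ≤ x, x = b. Since x | p, b | p. Because h | p, lcm(h, b) | p.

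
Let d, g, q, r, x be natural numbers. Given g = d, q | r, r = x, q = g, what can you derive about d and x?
d | x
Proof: From q = g and q | r, g | r. g = d, so d | r. r = x, so d | x.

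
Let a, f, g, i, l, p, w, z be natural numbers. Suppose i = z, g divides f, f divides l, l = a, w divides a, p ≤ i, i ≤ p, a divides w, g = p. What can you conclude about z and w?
z divides w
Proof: p ≤ i and i ≤ p, therefore p = i. Since g = p, g = i. Since i = z, g = z. From a divides w and w divides a, a = w. Because l = a and f divides l, f divides a. g divides f, so g divides a. Since a = w, g divides w. Since g = z, z divides w.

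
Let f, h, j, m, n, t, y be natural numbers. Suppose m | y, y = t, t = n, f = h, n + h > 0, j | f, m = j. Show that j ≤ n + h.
From y = t and t = n, y = n. m | y, so m | n. Since m = j, j | n. f = h and j | f, so j | h. j | n, so j | n + h. Since n + h > 0, j ≤ n + h.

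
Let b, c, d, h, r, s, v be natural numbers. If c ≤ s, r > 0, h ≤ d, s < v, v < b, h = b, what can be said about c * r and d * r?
c * r < d * r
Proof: Because s < v and v < b, s < b. h = b and h ≤ d, thus b ≤ d. Since s < b, s < d. Since c ≤ s, c < d. Since r > 0, c * r < d * r.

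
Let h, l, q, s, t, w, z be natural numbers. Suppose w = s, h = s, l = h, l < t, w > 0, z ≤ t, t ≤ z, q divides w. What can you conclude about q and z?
q < z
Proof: t ≤ z and z ≤ t, therefore t = z. Because q divides w and w > 0, q ≤ w. w = s, so q ≤ s. l = h and h = s, hence l = s. l < t, so s < t. Since q ≤ s, q < t. Since t = z, q < z.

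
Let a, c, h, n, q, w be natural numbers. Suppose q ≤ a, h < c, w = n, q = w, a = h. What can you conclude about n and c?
n < c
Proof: q = w and w = n, therefore q = n. Because q ≤ a, n ≤ a. Since a = h, n ≤ h. h < c, so n < c.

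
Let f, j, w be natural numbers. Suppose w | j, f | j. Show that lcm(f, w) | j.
f | j and w | j. Because lcm divides any common multiple, lcm(f, w) | j.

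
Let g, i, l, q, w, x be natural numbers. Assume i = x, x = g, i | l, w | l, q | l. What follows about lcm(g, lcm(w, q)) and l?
lcm(g, lcm(w, q)) | l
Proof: i = x and x = g, therefore i = g. Since i | l, g | l. w | l and q | l, thus lcm(w, q) | l. Since g | l, lcm(g, lcm(w, q)) | l.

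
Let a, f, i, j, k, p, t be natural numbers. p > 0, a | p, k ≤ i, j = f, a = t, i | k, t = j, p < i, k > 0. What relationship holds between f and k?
f < k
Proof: Because a = t and t = j, a = j. Since j = f, a = f. Since a | p and p > 0, a ≤ p. a = f, so f ≤ p. i | k and k > 0, thus i ≤ k. k ≤ i, so i = k. p < i, so p < k. Since f ≤ p, f < k.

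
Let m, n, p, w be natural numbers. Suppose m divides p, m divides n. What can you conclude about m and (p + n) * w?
m divides (p + n) * w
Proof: Because m divides p and m divides n, m divides p + n. Then m divides (p + n) * w.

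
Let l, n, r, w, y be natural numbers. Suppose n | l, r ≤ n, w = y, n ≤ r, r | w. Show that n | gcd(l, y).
From r ≤ n and n ≤ r, r = n. w = y and r | w, so r | y. Since r = n, n | y. From n | l, n | gcd(l, y).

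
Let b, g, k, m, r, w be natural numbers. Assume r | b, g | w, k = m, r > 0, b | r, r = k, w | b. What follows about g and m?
g ≤ m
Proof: Since r = k and k = m, r = m. From b | r and r | b, b = r. g | w and w | b, thus g | b. Because b = r, g | r. Since r > 0, g ≤ r. r = m, so g ≤ m.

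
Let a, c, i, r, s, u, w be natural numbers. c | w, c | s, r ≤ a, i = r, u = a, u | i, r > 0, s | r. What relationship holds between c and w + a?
c | w + a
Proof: u = a and u | i, therefore a | i. i = r, so a | r. r > 0, so a ≤ r. From r ≤ a, r = a. Because s | r, s | a. c | s, so c | a. Since c | w, c | w + a.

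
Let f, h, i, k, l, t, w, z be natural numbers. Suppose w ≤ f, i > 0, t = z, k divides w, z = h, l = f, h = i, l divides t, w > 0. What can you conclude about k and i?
k ≤ i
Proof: k divides w and w > 0, therefore k ≤ w. w ≤ f, so k ≤ f. Since z = h and h = i, z = i. t = z and l divides t, so l divides z. Since z = i, l divides i. Since l = f, f divides i. Since i > 0, f ≤ i. Because k ≤ f, k ≤ i.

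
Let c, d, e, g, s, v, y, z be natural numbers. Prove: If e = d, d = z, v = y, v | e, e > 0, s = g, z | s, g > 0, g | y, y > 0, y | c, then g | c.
e = d and d = z, so e = z. Since v = y and v | e, y | e. Since e > 0, y ≤ e. e = z, so y ≤ z. From s = g and z | s, z | g. Since g > 0, z ≤ g. Since y ≤ z, y ≤ g. g | y and y > 0, so g ≤ y. Since y ≤ g, y = g. Since y | c, g | c.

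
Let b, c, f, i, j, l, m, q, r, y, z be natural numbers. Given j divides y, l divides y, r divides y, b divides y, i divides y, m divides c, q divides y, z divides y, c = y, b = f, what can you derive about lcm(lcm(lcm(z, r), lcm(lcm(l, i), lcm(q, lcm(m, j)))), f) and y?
lcm(lcm(lcm(z, r), lcm(lcm(l, i), lcm(q, lcm(m, j)))), f) divides y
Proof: From z divides y and r divides y, lcm(z, r) divides y. Since l divides y and i divides y, lcm(l, i) divides y. c = y and m divides c, hence m divides y. Since j divides y, lcm(m, j) divides y. q divides y, so lcm(q, lcm(m, j)) divides y. lcm(l, i) divides y, so lcm(lcm(l, i), lcm(q, lcm(m, j))) divides y. Since lcm(z, r) divides y, lcm(lcm(z, r), lcm(lcm(l, i), lcm(q, lcm(m, j)))) divides y. b = f and b divides y, thus f divides y. Since lcm(lcm(z, r), lcm(lcm(l, i), lcm(q, lcm(m, j)))) divides y, lcm(lcm(lcm(z, r), lcm(lcm(l, i), lcm(q, lcm(m, j)))), f) divides y.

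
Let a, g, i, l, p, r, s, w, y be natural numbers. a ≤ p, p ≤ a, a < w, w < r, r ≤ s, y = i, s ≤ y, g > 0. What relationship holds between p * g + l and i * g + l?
p * g + l < i * g + l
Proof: a ≤ p and p ≤ a, thus a = p. Since w < r and r ≤ s, w < s. From y = i and s ≤ y, s ≤ i. Since w < s, w < i. Since a < w, a < i. Since a = p, p < i. Since g > 0, by multiplying by a positive, p * g < i * g. Then p * g + l < i * g + l.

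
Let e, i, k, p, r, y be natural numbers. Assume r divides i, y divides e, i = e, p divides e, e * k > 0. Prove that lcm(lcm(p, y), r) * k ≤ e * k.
From p divides e and y divides e, lcm(p, y) divides e. Since i = e and r divides i, r divides e. Since lcm(p, y) divides e, lcm(lcm(p, y), r) divides e. Then lcm(lcm(p, y), r) * k divides e * k. e * k > 0, so lcm(lcm(p, y), r) * k ≤ e * k.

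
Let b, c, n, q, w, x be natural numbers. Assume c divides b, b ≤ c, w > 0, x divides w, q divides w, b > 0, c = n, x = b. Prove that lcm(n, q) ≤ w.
c divides b and b > 0, hence c ≤ b. Since b ≤ c, b = c. Since c = n, b = n. Since x = b and x divides w, b divides w. b = n, so n divides w. q divides w, so lcm(n, q) divides w. Since w > 0, lcm(n, q) ≤ w.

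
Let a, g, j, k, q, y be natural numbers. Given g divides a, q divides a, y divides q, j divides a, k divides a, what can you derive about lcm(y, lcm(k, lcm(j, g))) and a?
lcm(y, lcm(k, lcm(j, g))) divides a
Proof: y divides q and q divides a, therefore y divides a. Since j divides a and g divides a, lcm(j, g) divides a. k divides a, so lcm(k, lcm(j, g)) divides a. y divides a, so lcm(y, lcm(k, lcm(j, g))) divides a.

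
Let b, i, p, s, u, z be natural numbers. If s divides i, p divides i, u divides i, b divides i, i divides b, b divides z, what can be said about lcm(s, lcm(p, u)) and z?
lcm(s, lcm(p, u)) divides z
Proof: Because p divides i and u divides i, lcm(p, u) divides i. s divides i, so lcm(s, lcm(p, u)) divides i. b divides i and i divides b, so b = i. b divides z, so i divides z. Since lcm(s, lcm(p, u)) divides i, lcm(s, lcm(p, u)) divides z.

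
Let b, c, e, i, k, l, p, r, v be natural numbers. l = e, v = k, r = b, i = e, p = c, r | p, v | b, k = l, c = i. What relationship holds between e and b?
e = b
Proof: k = l and l = e, so k = e. v = k and v | b, so k | b. k = e, so e | b. p = c and c = i, thus p = i. From r = b and r | p, b | p. Since p = i, b | i. i = e, so b | e. Since e | b, e = b.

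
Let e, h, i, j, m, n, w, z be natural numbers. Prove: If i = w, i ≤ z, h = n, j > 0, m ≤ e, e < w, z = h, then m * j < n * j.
m ≤ e and e < w, so m < w. z = h and h = n, thus z = n. i ≤ z, so i ≤ n. Since i = w, w ≤ n. m < w, so m < n. Combined with j > 0, by multiplying by a positive, m * j < n * j.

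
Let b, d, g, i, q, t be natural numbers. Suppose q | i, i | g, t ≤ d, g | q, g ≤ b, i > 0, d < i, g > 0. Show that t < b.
t ≤ d and d < i, thus t < i. g | q and q | i, hence g | i. From i > 0, g ≤ i. i | g and g > 0, therefore i ≤ g. Since g ≤ i, g = i. Since g ≤ b, i ≤ b. t < i, so t < b.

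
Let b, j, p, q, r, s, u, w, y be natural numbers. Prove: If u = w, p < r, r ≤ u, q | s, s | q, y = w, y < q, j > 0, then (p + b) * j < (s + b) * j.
p < r and r ≤ u, thus p < u. From u = w, p < w. q | s and s | q, therefore q = s. Because y = w and y < q, w < q. Since q = s, w < s. Because p < w, p < s. Then p + b < s + b. j > 0, so (p + b) * j < (s + b) * j.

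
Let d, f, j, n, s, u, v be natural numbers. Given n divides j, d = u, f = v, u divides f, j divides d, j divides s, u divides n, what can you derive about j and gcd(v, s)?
j divides gcd(v, s)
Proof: Since u divides n and n divides j, u divides j. From d = u and j divides d, j divides u. u divides j, so u = j. Because f = v and u divides f, u divides v. Since u = j, j divides v. j divides s, so j divides gcd(v, s).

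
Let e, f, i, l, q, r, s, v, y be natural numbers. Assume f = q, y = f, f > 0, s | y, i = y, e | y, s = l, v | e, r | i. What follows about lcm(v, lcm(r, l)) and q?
lcm(v, lcm(r, l)) ≤ q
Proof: Since v | e and e | y, v | y. i = y and r | i, hence r | y. Because s = l and s | y, l | y. Since r | y, lcm(r, l) | y. Because v | y, lcm(v, lcm(r, l)) | y. Since y = f, lcm(v, lcm(r, l)) | f. Since f > 0, lcm(v, lcm(r, l)) ≤ f. From f = q, lcm(v, lcm(r, l)) ≤ q.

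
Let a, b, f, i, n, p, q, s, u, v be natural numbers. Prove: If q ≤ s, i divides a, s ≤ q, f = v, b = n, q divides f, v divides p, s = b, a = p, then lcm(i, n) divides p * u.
a = p and i divides a, so i divides p. Because q ≤ s and s ≤ q, q = s. Since s = b, q = b. Because b = n, q = n. f = v and q divides f, therefore q divides v. Because v divides p, q divides p. Since q = n, n divides p. i divides p, so lcm(i, n) divides p. Then lcm(i, n) divides p * u.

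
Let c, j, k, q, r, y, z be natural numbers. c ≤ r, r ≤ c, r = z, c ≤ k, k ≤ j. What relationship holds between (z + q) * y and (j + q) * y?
(z + q) * y ≤ (j + q) * y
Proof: c ≤ r and r ≤ c, thus c = r. r = z, so c = z. Since c ≤ k, z ≤ k. Because k ≤ j, z ≤ j. Then z + q ≤ j + q. By multiplying by a non-negative, (z + q) * y ≤ (j + q) * y.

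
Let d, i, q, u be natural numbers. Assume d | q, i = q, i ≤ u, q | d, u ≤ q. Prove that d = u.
d | q and q | d, hence d = q. i = q and i ≤ u, thus q ≤ u. Since u ≤ q, q = u. From d = q, d = u.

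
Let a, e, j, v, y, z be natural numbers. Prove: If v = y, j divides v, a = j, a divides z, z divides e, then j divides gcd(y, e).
From v = y and j divides v, j divides y. a = j and a divides z, therefore j divides z. z divides e, so j divides e. j divides y, so j divides gcd(y, e).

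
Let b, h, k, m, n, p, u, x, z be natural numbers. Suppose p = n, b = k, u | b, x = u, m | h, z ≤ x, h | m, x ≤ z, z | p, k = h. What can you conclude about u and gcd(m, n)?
u | gcd(m, n)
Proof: h | m and m | h, therefore h = m. Because k = h, k = m. Since b = k and u | b, u | k. From k = m, u | m. z ≤ x and x ≤ z, therefore z = x. x = u, so z = u. p = n and z | p, thus z | n. Since z = u, u | n. Since u | m, u | gcd(m, n).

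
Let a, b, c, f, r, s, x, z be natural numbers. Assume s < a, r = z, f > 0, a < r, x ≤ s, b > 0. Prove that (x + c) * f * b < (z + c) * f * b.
x ≤ s and s < a, therefore x < a. r = z and a < r, hence a < z. Since x < a, x < z. Then x + c < z + c. Since f > 0, (x + c) * f < (z + c) * f. b > 0, so (x + c) * f * b < (z + c) * f * b.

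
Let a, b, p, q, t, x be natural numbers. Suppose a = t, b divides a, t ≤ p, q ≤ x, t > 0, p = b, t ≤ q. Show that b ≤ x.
Because p = b and t ≤ p, t ≤ b. Because a = t and b divides a, b divides t. t > 0, so b ≤ t. From t ≤ b, t = b. t ≤ q and q ≤ x, therefore t ≤ x. Since t = b, b ≤ x.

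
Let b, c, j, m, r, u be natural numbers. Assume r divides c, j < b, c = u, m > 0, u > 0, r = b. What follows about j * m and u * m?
j * m < u * m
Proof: Since r = b and r divides c, b divides c. c = u, so b divides u. Since u > 0, b ≤ u. Since j < b, j < u. Using m > 0 and multiplying by a positive, j * m < u * m.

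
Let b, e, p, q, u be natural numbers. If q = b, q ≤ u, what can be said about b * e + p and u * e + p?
b * e + p ≤ u * e + p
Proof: q = b and q ≤ u, thus b ≤ u. By multiplying by a non-negative, b * e ≤ u * e. Then b * e + p ≤ u * e + p.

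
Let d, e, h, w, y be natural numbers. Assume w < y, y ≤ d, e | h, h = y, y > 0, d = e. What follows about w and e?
w < e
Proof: Since d = e and y ≤ d, y ≤ e. h = y and e | h, hence e | y. y > 0, so e ≤ y. y ≤ e, so y = e. Since w < y, w < e.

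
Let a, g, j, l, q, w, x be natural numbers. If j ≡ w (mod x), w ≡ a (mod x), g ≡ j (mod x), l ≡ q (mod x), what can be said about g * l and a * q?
g * l ≡ a * q (mod x)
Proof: g ≡ j (mod x) and j ≡ w (mod x), thus g ≡ w (mod x). Because w ≡ a (mod x), g ≡ a (mod x). Since l ≡ q (mod x), by multiplying congruences, g * l ≡ a * q (mod x).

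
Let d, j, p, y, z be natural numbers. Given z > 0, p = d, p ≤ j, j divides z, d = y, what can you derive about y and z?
y ≤ z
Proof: p = d and d = y, thus p = y. Since p ≤ j, y ≤ j. j divides z and z > 0, hence j ≤ z. Since y ≤ j, y ≤ z.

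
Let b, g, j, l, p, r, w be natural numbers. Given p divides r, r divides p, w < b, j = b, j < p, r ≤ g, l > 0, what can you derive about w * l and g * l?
w * l < g * l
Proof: From p divides r and r divides p, p = r. From j = b and j < p, b < p. Since w < b, w < p. Since p = r, w < r. r ≤ g, so w < g. Using l > 0, by multiplying by a positive, w * l < g * l.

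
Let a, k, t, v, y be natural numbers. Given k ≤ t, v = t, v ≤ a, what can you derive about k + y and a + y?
k + y ≤ a + y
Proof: v = t and v ≤ a, therefore t ≤ a. k ≤ t, so k ≤ a. Then k + y ≤ a + y.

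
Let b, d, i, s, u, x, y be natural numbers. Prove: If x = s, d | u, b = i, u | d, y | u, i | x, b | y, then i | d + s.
Because u | d and d | u, u = d. b | y and y | u, so b | u. Since u = d, b | d. Since b = i, i | d. x = s and i | x, therefore i | s. i | d, so i | d + s.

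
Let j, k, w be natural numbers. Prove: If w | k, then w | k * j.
Because w | k, by divisibility extends to multiples, w | k * j.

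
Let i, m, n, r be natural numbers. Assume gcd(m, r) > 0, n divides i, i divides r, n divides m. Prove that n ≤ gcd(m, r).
From n divides i and i divides r, n divides r. Since n divides m, n divides gcd(m, r). gcd(m, r) > 0, so n ≤ gcd(m, r).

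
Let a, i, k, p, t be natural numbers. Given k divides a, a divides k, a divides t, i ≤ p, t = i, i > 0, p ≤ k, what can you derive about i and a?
i = a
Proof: k divides a and a divides k, hence k = a. Since p ≤ k, p ≤ a. i ≤ p, so i ≤ a. Since t = i and a divides t, a divides i. From i > 0, a ≤ i. Because i ≤ a, i = a.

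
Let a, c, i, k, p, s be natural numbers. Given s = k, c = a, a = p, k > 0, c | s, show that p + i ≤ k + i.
Since c = a and a = p, c = p. From c | s, p | s. Since s = k, p | k. k > 0, so p ≤ k. Then p + i ≤ k + i.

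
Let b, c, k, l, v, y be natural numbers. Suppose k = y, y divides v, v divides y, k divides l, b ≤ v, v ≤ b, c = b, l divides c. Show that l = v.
y divides v and v divides y, so y = v. Since k = y, k = v. k divides l, so v divides l. b ≤ v and v ≤ b, hence b = v. c = b and l divides c, so l divides b. b = v, so l divides v. Because v divides l, v = l. Then l = v.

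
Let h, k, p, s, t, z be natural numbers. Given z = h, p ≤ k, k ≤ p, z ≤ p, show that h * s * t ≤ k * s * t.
p ≤ k and k ≤ p, hence p = k. Since z ≤ p, z ≤ k. Since z = h, h ≤ k. By multiplying by a non-negative, h * s ≤ k * s. By multiplying by a non-negative, h * s * t ≤ k * s * t.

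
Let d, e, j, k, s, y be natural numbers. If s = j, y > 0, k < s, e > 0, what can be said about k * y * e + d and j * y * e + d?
k * y * e + d < j * y * e + d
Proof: s = j and k < s, hence k < j. Combined with y > 0, by multiplying by a positive, k * y < j * y. Since e > 0, by multiplying by a positive, k * y * e < j * y * e. Then k * y * e + d < j * y * e + d.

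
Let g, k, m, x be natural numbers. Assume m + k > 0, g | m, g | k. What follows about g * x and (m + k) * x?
g * x ≤ (m + k) * x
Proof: Since g | m and g | k, g | m + k. Since m + k > 0, g ≤ m + k. Then g * x ≤ (m + k) * x.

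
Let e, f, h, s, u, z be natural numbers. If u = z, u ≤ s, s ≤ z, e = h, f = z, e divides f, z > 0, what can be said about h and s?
h ≤ s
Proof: u = z and u ≤ s, therefore z ≤ s. Since s ≤ z, z = s. f = z and e divides f, thus e divides z. Since e = h, h divides z. Since z > 0, h ≤ z. Since z = s, h ≤ s.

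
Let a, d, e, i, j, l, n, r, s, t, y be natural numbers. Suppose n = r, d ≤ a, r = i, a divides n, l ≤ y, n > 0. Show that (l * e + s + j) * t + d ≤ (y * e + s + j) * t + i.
l ≤ y. By multiplying by a non-negative, l * e ≤ y * e. Then l * e + s ≤ y * e + s. Then l * e + s + j ≤ y * e + s + j. By multiplying by a non-negative, (l * e + s + j) * t ≤ (y * e + s + j) * t. n = r and r = i, therefore n = i. a divides n and n > 0, thus a ≤ n. d ≤ a, so d ≤ n. Because n = i, d ≤ i. Since (l * e + s + j) * t ≤ (y * e + s + j) * t, (l * e + s + j) * t + d ≤ (y * e + s + j) * t + i.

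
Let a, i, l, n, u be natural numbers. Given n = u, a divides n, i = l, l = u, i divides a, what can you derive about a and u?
a = u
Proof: Since n = u and a divides n, a divides u. i = l and i divides a, thus l divides a. l = u, so u divides a. a divides u, so a = u.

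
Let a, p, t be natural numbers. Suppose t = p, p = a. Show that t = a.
t = p and p = a. By transitivity, t = a.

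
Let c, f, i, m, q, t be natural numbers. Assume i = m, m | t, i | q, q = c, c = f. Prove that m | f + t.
q = c and c = f, thus q = f. Because i = m and i | q, m | q. Because q = f, m | f. m | t, so m | f + t.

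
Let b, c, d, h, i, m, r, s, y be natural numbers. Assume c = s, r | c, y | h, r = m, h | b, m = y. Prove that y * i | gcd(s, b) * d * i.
Because r = m and r | c, m | c. Since c = s, m | s. m = y, so y | s. From y | h and h | b, y | b. y | s, so y | gcd(s, b). Then y | gcd(s, b) * d. Then y * i | gcd(s, b) * d * i.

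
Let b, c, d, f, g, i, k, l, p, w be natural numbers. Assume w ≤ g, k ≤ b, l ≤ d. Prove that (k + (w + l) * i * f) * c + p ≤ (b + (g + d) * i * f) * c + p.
w ≤ g and l ≤ d, hence w + l ≤ g + d. Then (w + l) * i ≤ (g + d) * i. Then (w + l) * i * f ≤ (g + d) * i * f. Since k ≤ b, k + (w + l) * i * f ≤ b + (g + d) * i * f. Then (k + (w + l) * i * f) * c ≤ (b + (g + d) * i * f) * c. Then (k + (w + l) * i * f) * c + p ≤ (b + (g + d) * i * f) * c + p.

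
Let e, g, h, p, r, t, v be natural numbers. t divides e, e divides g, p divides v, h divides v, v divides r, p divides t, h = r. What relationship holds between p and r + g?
p divides r + g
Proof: h = r and h divides v, thus r divides v. v divides r, so v = r. p divides v, so p divides r. Because p divides t and t divides e, p divides e. e divides g, so p divides g. Since p divides r, p divides r + g.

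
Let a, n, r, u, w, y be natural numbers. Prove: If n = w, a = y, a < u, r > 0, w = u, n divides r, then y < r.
a = y and a < u, thus y < u. n = w and w = u, thus n = u. Since n divides r, u divides r. r > 0, so u ≤ r. y < u, so y < r.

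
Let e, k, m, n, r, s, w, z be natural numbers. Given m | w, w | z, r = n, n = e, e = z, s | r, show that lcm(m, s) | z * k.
m | w and w | z, so m | z. r = n and n = e, so r = e. e = z, so r = z. s | r, so s | z. Since m | z, lcm(m, s) | z. Then lcm(m, s) | z * k.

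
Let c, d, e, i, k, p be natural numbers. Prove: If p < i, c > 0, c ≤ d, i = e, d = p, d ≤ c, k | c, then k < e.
Because c ≤ d and d ≤ c, c = d. From d = p, c = p. k | c and c > 0, therefore k ≤ c. Since c = p, k ≤ p. Since p < i, k < i. i = e, so k < e.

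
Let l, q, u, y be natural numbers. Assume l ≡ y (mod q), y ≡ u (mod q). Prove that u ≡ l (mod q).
l ≡ y (mod q) and y ≡ u (mod q), hence l ≡ u (mod q). Then u ≡ l (mod q).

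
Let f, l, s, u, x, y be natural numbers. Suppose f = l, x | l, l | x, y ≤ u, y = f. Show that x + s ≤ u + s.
y = f and f = l, therefore y = l. From l | x and x | l, l = x. y = l, so y = x. y ≤ u, so x ≤ u. Then x + s ≤ u + s.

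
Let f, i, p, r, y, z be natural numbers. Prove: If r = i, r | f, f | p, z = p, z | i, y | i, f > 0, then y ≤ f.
Because r = i and r | f, i | f. z = p and z | i, hence p | i. f | p, so f | i. Since i | f, i = f. y | i, so y | f. f > 0, so y ≤ f.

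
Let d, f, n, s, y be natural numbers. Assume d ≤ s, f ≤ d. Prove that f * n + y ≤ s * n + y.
f ≤ d and d ≤ s, therefore f ≤ s. By multiplying by a non-negative, f * n ≤ s * n. Then f * n + y ≤ s * n + y.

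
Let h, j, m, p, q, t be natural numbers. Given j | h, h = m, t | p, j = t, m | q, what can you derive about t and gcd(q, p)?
t | gcd(q, p)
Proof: From h = m and j | h, j | m. Since m | q, j | q. Since j = t, t | q. Since t | p, t | gcd(q, p).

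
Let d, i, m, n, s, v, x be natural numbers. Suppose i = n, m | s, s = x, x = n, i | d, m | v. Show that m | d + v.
s = x and x = n, hence s = n. Since m | s, m | n. i = n and i | d, hence n | d. Since m | n, m | d. Since m | v, m | d + v.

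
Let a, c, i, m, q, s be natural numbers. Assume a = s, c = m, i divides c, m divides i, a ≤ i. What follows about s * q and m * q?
s * q ≤ m * q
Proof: c = m and i divides c, therefore i divides m. m divides i, so i = m. a = s and a ≤ i, therefore s ≤ i. i = m, so s ≤ m. By multiplying by a non-negative, s * q ≤ m * q.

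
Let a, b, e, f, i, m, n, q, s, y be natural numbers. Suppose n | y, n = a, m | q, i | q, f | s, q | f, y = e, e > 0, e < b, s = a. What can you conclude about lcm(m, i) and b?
lcm(m, i) < b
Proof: Since m | q and i | q, lcm(m, i) | q. q | f and f | s, therefore q | s. s = a, so q | a. Since lcm(m, i) | q, lcm(m, i) | a. n = a and n | y, so a | y. Because y = e, a | e. Since lcm(m, i) | a, lcm(m, i) | e. Since e > 0, lcm(m, i) ≤ e. From e < b, lcm(m, i) < b.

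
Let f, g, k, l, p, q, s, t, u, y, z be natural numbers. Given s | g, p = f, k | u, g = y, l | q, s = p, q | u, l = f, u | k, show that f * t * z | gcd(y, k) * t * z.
From s = p and p = f, s = f. From g = y and s | g, s | y. Since s = f, f | y. From u | k and k | u, u = k. l = f and l | q, therefore f | q. From q | u, f | u. Since u = k, f | k. f | y, so f | gcd(y, k). Then f * t | gcd(y, k) * t. Then f * t * z | gcd(y, k) * t * z.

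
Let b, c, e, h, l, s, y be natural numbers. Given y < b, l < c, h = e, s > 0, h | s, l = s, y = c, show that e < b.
From h | s and s > 0, h ≤ s. h = e, so e ≤ s. Because l = s and l < c, s < c. Since e ≤ s, e < c. y = c and y < b, hence c < b. Since e < c, e < b.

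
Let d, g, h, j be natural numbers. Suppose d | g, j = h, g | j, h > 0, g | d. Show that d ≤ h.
From g | d and d | g, g = d. From j = h and g | j, g | h. Since g = d, d | h. h > 0, so d ≤ h.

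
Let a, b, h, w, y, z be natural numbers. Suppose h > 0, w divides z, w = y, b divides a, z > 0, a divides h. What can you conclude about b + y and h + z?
b + y ≤ h + z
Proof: From b divides a and a divides h, b divides h. Because h > 0, b ≤ h. Since w divides z and z > 0, w ≤ z. w = y, so y ≤ z. Since b ≤ h, b + y ≤ h + z.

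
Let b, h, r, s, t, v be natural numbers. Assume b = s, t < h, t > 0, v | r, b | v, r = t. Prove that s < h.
From b | v and v | r, b | r. From b = s, s | r. Since r = t, s | t. Because t > 0, s ≤ t. Since t < h, s < h.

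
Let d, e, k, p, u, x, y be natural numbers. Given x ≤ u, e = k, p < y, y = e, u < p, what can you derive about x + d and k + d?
x + d < k + d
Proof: x ≤ u and u < p, hence x < p. y = e and p < y, so p < e. Since e = k, p < k. Since x < p, x < k. Then x + d < k + d.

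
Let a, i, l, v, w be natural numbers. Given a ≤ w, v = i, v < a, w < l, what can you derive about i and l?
i < l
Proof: From v = i and v < a, i < a. a ≤ w, so i < w. Since w < l, i < l.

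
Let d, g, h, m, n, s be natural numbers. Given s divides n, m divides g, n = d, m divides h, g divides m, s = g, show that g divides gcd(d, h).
Since s = g and s divides n, g divides n. Because n = d, g divides d. m divides g and g divides m, hence m = g. m divides h, so g divides h. Since g divides d, g divides gcd(d, h).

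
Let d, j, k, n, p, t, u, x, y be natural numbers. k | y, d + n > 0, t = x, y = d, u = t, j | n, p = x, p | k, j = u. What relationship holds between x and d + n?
x ≤ d + n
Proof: p = x and p | k, so x | k. k | y, so x | y. Since y = d, x | d. u = t and t = x, thus u = x. j = u and j | n, thus u | n. Because u = x, x | n. x | d, so x | d + n. d + n > 0, so x ≤ d + n.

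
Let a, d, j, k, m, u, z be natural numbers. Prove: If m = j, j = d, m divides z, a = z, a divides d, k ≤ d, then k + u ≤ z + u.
m = j and j = d, hence m = d. m divides z, so d divides z. a = z and a divides d, therefore z divides d. d divides z, so d = z. k ≤ d, so k ≤ z. Then k + u ≤ z + u.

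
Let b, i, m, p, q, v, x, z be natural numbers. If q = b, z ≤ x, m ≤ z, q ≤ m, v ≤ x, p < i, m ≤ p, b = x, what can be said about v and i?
v < i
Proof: Since q = b and b = x, q = x. Since q ≤ m, x ≤ m. m ≤ z and z ≤ x, hence m ≤ x. x ≤ m, so x = m. v ≤ x, so v ≤ m. m ≤ p and p < i, therefore m < i. Since v ≤ m, v < i.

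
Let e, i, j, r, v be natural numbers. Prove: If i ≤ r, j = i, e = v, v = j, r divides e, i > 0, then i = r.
Since e = v and v = j, e = j. Since r divides e, r divides j. j = i, so r divides i. Since i > 0, r ≤ i. Because i ≤ r, i = r.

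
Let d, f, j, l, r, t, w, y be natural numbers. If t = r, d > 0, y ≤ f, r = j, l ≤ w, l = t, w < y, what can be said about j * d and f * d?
j * d < f * d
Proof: Since l = t and l ≤ w, t ≤ w. Since w < y, t < y. Since t = r, r < y. Since r = j, j < y. Since y ≤ f, j < f. Since d > 0, by multiplying by a positive, j * d < f * d.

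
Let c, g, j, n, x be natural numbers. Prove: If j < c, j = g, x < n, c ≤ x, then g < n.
j < c and c ≤ x, hence j < x. j = g, so g < x. Since x < n, g < n.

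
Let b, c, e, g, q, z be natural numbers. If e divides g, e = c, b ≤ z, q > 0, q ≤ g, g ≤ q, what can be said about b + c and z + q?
b + c ≤ z + q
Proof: g ≤ q and q ≤ g, hence g = q. From e = c and e divides g, c divides g. g = q, so c divides q. Since q > 0, c ≤ q. b ≤ z, so b + c ≤ z + q.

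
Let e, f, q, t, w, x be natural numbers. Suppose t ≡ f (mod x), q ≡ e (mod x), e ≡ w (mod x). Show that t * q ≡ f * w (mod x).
Because q ≡ e (mod x) and e ≡ w (mod x), q ≡ w (mod x). Using t ≡ f (mod x) and multiplying congruences, t * q ≡ f * w (mod x).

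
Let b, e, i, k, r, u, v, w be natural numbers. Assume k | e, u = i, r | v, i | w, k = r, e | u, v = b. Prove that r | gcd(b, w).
v = b and r | v, thus r | b. k = r and k | e, thus r | e. Since u = i and e | u, e | i. r | e, so r | i. Since i | w, r | w. Because r | b, r | gcd(b, w).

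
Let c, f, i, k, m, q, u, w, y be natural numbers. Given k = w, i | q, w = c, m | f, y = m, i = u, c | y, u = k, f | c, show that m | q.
y = m and c | y, so c | m. Since m | f and f | c, m | c. c | m, so c = m. u = k and k = w, therefore u = w. Since w = c, u = c. Since i = u and i | q, u | q. Since u = c, c | q. c = m, so m | q.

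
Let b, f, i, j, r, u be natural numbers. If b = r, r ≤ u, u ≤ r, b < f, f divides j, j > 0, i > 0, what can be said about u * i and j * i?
u * i < j * i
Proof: Because r ≤ u and u ≤ r, r = u. Since b = r, b = u. b < f, so u < f. f divides j and j > 0, thus f ≤ j. u < f, so u < j. Since i > 0, by multiplying by a positive, u * i < j * i.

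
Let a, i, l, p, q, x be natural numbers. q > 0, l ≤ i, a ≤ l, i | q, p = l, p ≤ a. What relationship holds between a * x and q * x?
a * x ≤ q * x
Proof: From p = l and p ≤ a, l ≤ a. Since a ≤ l, l = a. Because i | q and q > 0, i ≤ q. Since l ≤ i, l ≤ q. Since l = a, a ≤ q. Then a * x ≤ q * x.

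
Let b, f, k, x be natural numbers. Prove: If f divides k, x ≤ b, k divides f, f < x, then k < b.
f divides k and k divides f, so f = k. f < x, so k < x. x ≤ b, so k < b.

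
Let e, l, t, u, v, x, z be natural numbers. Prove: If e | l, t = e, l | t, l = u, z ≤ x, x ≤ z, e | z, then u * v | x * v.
From t = e and l | t, l | e. Since e | l, e = l. Since l = u, e = u. Because z ≤ x and x ≤ z, z = x. Since e | z, e | x. e = u, so u | x. Then u * v | x * v.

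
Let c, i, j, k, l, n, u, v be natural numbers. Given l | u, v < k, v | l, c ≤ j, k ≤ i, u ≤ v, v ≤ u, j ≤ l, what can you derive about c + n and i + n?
c + n < i + n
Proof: From u ≤ v and v ≤ u, u = v. Since l | u, l | v. v | l, so l = v. j ≤ l, so j ≤ v. v < k, so j < k. k ≤ i, so j < i. Since c ≤ j, c < i. Then c + n < i + n.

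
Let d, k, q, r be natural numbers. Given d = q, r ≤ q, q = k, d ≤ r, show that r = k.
d = q and d ≤ r, thus q ≤ r. Since r ≤ q, r = q. q = k, so r = k.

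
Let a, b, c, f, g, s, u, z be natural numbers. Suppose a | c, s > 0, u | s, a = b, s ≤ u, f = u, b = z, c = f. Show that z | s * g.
u | s and s > 0, so u ≤ s. Because s ≤ u, u = s. Since c = f and f = u, c = u. Since a | c, a | u. Since a = b, b | u. Because u = s, b | s. Since b = z, z | s. Then z | s * g.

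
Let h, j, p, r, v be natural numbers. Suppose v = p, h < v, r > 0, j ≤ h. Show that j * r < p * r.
Because v = p and h < v, h < p. Since j ≤ h, j < p. Since r > 0, j * r < p * r.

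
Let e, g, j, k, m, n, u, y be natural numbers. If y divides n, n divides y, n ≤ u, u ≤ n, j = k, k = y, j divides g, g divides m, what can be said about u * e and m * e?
u * e divides m * e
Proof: From y divides n and n divides y, y = n. Since n ≤ u and u ≤ n, n = u. Since y = n, y = u. j = k and k = y, therefore j = y. j divides g, so y divides g. g divides m, so y divides m. Since y = u, u divides m. Then u * e divides m * e.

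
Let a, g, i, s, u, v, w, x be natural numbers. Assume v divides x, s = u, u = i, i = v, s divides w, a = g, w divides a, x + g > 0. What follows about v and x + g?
v ≤ x + g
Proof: Since u = i and i = v, u = v. Because s = u, s = v. Because a = g and w divides a, w divides g. Since s divides w, s divides g. Since s = v, v divides g. Since v divides x, v divides x + g. x + g > 0, so v ≤ x + g.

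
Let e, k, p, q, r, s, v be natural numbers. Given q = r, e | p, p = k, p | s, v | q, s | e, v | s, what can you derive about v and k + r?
v | k + r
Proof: s | e and e | p, thus s | p. Since p | s, s = p. p = k, so s = k. Because v | s, v | k. q = r and v | q, therefore v | r. v | k, so v | k + r.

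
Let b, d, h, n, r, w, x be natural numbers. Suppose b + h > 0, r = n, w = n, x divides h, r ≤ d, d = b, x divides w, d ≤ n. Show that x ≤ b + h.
r = n and r ≤ d, hence n ≤ d. Since d ≤ n, n = d. Since d = b, n = b. Since w = n, w = b. From x divides w, x divides b. x divides h, so x divides b + h. Since b + h > 0, x ≤ b + h.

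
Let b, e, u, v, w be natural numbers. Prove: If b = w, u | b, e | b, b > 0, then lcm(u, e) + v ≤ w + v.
u | b and e | b, therefore lcm(u, e) | b. Since b > 0, lcm(u, e) ≤ b. Since b = w, lcm(u, e) ≤ w. Then lcm(u, e) + v ≤ w + v.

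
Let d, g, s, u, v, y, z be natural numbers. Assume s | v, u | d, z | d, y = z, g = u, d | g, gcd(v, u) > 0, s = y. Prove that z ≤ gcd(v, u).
s = y and y = z, thus s = z. Because s | v, z | v. g = u and d | g, so d | u. Since u | d, d = u. Since z | d, z | u. Since z | v, z | gcd(v, u). gcd(v, u) > 0, so z ≤ gcd(v, u).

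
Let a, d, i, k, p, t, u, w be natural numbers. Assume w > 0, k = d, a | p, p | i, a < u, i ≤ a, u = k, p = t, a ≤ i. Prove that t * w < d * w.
Since i ≤ a and a ≤ i, i = a. p | i, so p | a. Because a | p, a = p. Since p = t, a = t. Since u = k and a < u, a < k. k = d, so a < d. Since a = t, t < d. From w > 0, t * w < d * w.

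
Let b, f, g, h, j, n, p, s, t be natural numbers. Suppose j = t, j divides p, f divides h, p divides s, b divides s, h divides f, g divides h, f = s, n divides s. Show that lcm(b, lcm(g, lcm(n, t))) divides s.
h divides f and f divides h, so h = f. f = s, so h = s. g divides h, so g divides s. j divides p and p divides s, therefore j divides s. j = t, so t divides s. n divides s, so lcm(n, t) divides s. Since g divides s, lcm(g, lcm(n, t)) divides s. b divides s, so lcm(b, lcm(g, lcm(n, t))) divides s.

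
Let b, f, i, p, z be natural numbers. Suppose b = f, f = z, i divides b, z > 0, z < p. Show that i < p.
b = f and f = z, thus b = z. Because i divides b, i divides z. Since z > 0, i ≤ z. Since z < p, i < p.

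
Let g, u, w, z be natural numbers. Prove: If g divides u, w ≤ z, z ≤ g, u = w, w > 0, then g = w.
Since w ≤ z and z ≤ g, w ≤ g. u = w and g divides u, hence g divides w. w > 0, so g ≤ w. Because w ≤ g, w = g. Then g = w.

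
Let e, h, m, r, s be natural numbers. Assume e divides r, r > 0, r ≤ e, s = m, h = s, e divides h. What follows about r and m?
r divides m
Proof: From e divides r and r > 0, e ≤ r. r ≤ e, so e = r. Since h = s and e divides h, e divides s. From s = m, e divides m. e = r, so r divides m.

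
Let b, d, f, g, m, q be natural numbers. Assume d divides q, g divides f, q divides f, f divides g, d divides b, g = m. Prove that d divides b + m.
f divides g and g divides f, hence f = g. Since g = m, f = m. q divides f, so q divides m. d divides q, so d divides m. d divides b, so d divides b + m.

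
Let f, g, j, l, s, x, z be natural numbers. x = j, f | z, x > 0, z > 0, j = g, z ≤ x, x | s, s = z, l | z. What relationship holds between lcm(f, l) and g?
lcm(f, l) ≤ g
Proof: Since x = j and j = g, x = g. s = z and x | s, so x | z. z > 0, so x ≤ z. Since z ≤ x, z = x. f | z and l | z, so lcm(f, l) | z. Because z = x, lcm(f, l) | x. Because x > 0, lcm(f, l) ≤ x. Since x = g, lcm(f, l) ≤ g.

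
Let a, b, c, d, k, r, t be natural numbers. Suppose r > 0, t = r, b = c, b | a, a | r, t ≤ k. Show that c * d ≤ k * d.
Because b = c and b | a, c | a. From a | r, c | r. Since r > 0, c ≤ r. Because t = r and t ≤ k, r ≤ k. Since c ≤ r, c ≤ k. Then c * d ≤ k * d.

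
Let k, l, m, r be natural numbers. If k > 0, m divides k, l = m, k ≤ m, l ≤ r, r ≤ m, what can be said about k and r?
k = r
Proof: m divides k and k > 0, thus m ≤ k. k ≤ m, so k = m. l = m and l ≤ r, so m ≤ r. Since r ≤ m, m = r. Since k = m, k = r.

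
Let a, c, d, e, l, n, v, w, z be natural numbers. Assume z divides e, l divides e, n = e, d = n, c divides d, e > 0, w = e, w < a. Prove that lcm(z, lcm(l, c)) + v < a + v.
Because d = n and c divides d, c divides n. Since n = e, c divides e. l divides e, so lcm(l, c) divides e. z divides e, so lcm(z, lcm(l, c)) divides e. From e > 0, lcm(z, lcm(l, c)) ≤ e. w = e and w < a, hence e < a. Since lcm(z, lcm(l, c)) ≤ e, lcm(z, lcm(l, c)) < a. Then lcm(z, lcm(l, c)) + v < a + v.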